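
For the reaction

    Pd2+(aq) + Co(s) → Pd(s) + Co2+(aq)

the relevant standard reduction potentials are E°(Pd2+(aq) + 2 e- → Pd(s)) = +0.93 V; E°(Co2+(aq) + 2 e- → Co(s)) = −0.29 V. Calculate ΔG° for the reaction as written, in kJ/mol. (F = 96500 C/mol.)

−235 kJ/mol

In the reaction as written Pd2+(aq) is reduced, so the Pd²⁺/Pd couple is the cathode and Co²⁺/Co is the anode.
E°cell = +0.93 − (−0.29) = +1.22 V; balancing electrons gives n = 2.
ΔG° = −nFE°cell = −(2)(96500)(+1.22) J/mol = −235 kJ/mol.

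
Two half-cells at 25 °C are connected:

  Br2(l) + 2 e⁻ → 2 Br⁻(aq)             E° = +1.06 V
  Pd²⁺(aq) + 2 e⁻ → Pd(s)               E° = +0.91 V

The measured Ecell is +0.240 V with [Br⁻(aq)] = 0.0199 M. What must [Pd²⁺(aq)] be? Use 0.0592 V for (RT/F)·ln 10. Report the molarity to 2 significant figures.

2.3 M

The Br₂/Br⁻ couple has the larger reduction potential, so it is the cathode: E°cell = +1.06 − (+0.91) = +0.15 V and n = 2.
Rearranging E = E° − (0.0592/n)·log Q gives log Q = 2(+0.15 − (+0.240))/0.0592 = −3.041.
Balancing electrons gives Br2(l) + Pd(s) → 2 Br⁻(aq) + Pd²⁺(aq); thus Q = [Br⁻(aq)]^2·[Pd²⁺(aq)].
Isolating [Pd²⁺(aq)] in Q = 10^{−3.041} yields log [Pd²⁺(aq)] = 0.361, i.e. 2.3 M.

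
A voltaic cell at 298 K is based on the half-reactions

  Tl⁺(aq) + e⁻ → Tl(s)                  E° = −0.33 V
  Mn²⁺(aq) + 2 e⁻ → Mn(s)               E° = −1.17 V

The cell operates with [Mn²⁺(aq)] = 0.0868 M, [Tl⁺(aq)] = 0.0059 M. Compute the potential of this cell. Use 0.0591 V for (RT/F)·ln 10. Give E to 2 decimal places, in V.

+0.74 V

Since E°(Tl⁺/Tl) > E°(Mn²⁺/Mn), Tl⁺/Tl serves as the cathode.
E°cell = −0.33 − (−1.17) = +0.84 V, with n = 2 electrons transferred.
Balancing gives 2 Tl⁺(aq) + Mn(s) → 2 Tl(s) + Mn²⁺(aq); hence Q = [Mn²⁺(aq)] / [Tl⁺(aq)]^2 = 2.49×10^3 (log Q = 3.397).
E = E° − (0.0591/n)·log Q = +0.84 − (0.0591/2)(3.397) = +0.74 V.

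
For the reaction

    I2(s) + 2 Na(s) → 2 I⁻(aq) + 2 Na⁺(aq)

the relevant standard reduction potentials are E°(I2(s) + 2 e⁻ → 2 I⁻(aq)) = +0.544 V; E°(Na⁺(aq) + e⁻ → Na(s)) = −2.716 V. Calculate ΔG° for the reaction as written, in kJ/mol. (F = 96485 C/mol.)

−629 kJ/mol

In the reaction as written I2(s) is reduced, so the I₂/I⁻ couple is the cathode and Na⁺/Na is the anode.
E°cell = +0.544 − (−2.716) = +3.260 V; balancing electrons gives n = 2.
ΔG° = −nFE°cell = −(2)(96485)(+3.260) J/mol = −629 kJ/mol.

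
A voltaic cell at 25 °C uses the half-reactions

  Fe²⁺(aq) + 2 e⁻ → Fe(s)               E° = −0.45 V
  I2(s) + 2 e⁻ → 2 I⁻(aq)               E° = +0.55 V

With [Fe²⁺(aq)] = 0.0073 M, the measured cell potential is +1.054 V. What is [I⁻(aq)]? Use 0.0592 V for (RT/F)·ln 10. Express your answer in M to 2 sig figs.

With I₂/I⁻ at the cathode and Fe²⁺/Fe at the anode, E°cell = +0.55 − (−0.45) = +1.00 V (n = 2).
Since E = E° − (0.0592/n)·log Q, log Q = n(E° − E)/0.0592 = −1.824.
For I2(s) + Fe(s) → 2 I⁻(aq) + Fe²⁺(aq), the reaction quotient is Q = [I⁻(aq)]^2·[Fe²⁺(aq)].
Isolating [I⁻(aq)] in Q = 10^{−1.824} yields log [I⁻(aq)] = 0.156, i.e. 1.4 M.

1.4 M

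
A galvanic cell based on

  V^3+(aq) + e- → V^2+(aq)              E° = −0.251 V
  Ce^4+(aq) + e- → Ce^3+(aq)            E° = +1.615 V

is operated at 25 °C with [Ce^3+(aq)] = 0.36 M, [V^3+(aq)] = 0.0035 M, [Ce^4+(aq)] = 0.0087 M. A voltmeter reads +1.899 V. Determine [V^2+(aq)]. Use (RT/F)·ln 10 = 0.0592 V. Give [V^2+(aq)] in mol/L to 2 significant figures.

The Ce⁴⁺/Ce³⁺ couple has the larger reduction potential, so it is the cathode: E°cell = +1.615 − (−0.251) = +1.866 V and n = 1.
Since E = E° − (0.0592/n)·log Q, log Q = n(E° − E)/0.0592 = −0.557.
Balancing electrons gives Ce^4+(aq) + V^2+(aq) → Ce^3+(aq) + V^3+(aq); thus Q = ([Ce^3+(aq)]·[V^3+(aq)]) / ([Ce^4+(aq)]·[V^2+(aq)]).
Substituting the known concentrations and solving, log [V^2+(aq)] = −0.282 and [V^2+(aq)] = 0.52 M.

0.52 M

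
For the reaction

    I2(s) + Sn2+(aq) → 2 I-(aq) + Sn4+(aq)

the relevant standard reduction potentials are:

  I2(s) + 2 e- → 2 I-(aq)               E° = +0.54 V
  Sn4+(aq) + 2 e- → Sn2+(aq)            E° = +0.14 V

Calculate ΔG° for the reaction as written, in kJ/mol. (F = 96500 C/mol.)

−77.2 kJ/mol

In the reaction as written I2(s) is reduced, so the I₂/I⁻ couple is the cathode and Sn⁴⁺/Sn²⁺ is the anode.
E°cell = +0.54 − (+0.14) = +0.40 V; balancing electrons gives n = 2.
ΔG° = −nFE°cell = −(2)(96500)(+0.40) J/mol = −77.2 kJ/mol.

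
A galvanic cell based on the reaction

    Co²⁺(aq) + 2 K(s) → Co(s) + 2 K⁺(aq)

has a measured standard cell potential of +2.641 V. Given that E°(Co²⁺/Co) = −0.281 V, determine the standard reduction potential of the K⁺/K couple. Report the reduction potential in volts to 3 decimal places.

In the reaction as written the Co²⁺/Co couple is reduced (cathode) and K⁺/K is oxidized (anode), so E°cell = E°(Co²⁺/Co) − E°(K⁺/K).
E°(K⁺/K) = E°(cathode) − E°cell = −0.281 − (+2.641) = −2.922 V.

−2.922 V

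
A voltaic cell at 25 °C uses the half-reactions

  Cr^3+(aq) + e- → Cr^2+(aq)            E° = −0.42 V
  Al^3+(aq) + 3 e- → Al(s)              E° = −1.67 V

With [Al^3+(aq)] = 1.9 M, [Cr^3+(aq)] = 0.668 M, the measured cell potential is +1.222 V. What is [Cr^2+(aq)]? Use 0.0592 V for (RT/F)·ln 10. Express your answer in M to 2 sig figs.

With Cr³⁺/Cr²⁺ at the cathode and Al³⁺/Al at the anode, E°cell = −0.42 − (−1.67) = +1.25 V (n = 3).
Since E = E° − (0.0592/n)·log Q, log Q = n(E° − E)/0.0592 = 1.419.
For 3 Cr^3+(aq) + Al(s) → 3 Cr^2+(aq) + Al^3+(aq), the reaction quotient is Q = ([Cr^2+(aq)]^3·[Al^3+(aq)]) / [Cr^3+(aq)]^3.
Solving for the unknown gives log [Cr^2+(aq)] = 0.205, so [Cr^2+(aq)] ≈ 1.6 M.

1.6 M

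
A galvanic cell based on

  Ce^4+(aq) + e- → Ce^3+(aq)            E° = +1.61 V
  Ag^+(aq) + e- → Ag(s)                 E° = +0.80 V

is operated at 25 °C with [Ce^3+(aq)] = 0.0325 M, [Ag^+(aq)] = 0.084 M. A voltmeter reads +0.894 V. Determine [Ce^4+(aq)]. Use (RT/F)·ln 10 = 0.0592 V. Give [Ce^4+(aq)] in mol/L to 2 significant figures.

With Ce⁴⁺/Ce³⁺ at the cathode and Ag⁺/Ag at the anode, E°cell = +1.61 − (+0.80) = +0.81 V (n = 1).
Since E = E° − (0.0592/n)·log Q, log Q = n(E° − E)/0.0592 = −1.419.
Balancing electrons gives Ce^4+(aq) + Ag(s) → Ce^3+(aq) + Ag^+(aq); thus Q = ([Ce^3+(aq)]·[Ag^+(aq)]) / [Ce^4+(aq)].
Solving for the unknown gives log [Ce^4+(aq)] = −1.145, so [Ce^4+(aq)] ≈ 0.072 M.

0.072 M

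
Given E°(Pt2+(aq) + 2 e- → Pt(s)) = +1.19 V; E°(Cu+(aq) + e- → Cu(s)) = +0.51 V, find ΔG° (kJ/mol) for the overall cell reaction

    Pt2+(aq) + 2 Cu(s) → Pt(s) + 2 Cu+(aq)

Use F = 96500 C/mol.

−131 kJ/mol

In the reaction as written Pt2+(aq) is reduced, so the Pt²⁺/Pt couple is the cathode and Cu⁺/Cu is the anode.
E°cell = +1.19 − (+0.51) = +0.68 V; balancing electrons gives n = 2.
ΔG° = −nFE°cell = −(2)(96500)(+0.68) J/mol = −131 kJ/mol.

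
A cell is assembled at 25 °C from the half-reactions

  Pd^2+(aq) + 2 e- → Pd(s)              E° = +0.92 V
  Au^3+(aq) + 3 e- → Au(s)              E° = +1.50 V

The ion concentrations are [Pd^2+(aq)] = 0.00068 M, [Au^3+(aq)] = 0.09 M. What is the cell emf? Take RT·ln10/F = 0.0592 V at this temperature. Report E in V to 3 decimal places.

Since E°(Au³⁺/Au) > E°(Pd²⁺/Pd), Au³⁺/Au serves as the cathode.
E°cell = E°cat − E°an = +1.50 − (+0.92) = +0.58 V; n = 6.
For the overall reaction 2 Au^3+(aq) + 3 Pd(s) → 2 Au(s) + 3 Pd^2+(aq), Q = [Pd^2+(aq)]^3 / [Au^3+(aq)]^2 = 3.88×10^−8, giving log Q = −7.411.
By the Nernst equation, E = +0.58 − (0.0592/6)·(−7.411) = +0.653 V.

+0.653 V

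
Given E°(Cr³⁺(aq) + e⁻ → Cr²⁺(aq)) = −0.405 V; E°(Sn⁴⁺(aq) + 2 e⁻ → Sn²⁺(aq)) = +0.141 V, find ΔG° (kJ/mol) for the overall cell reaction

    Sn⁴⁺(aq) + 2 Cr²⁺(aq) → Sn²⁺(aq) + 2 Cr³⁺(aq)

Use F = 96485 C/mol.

−105 kJ/mol

In the reaction as written Sn⁴⁺(aq) is reduced, so the Sn⁴⁺/Sn²⁺ couple is the cathode and Cr³⁺/Cr²⁺ is the anode.
E°cell = +0.141 − (−0.405) = +0.546 V; balancing electrons gives n = 2.
ΔG° = −nFE°cell = −(2)(96485)(+0.546) J/mol = −105 kJ/mol.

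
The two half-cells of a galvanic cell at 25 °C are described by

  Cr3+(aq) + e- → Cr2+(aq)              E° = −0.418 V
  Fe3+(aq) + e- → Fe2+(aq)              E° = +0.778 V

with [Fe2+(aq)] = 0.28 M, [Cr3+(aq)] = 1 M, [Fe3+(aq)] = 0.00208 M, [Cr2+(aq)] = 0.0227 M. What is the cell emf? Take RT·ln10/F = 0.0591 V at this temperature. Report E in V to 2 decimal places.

+0.97 V

The Fe³⁺/Fe²⁺ couple has the more positive E°, so it is the cathode; Cr³⁺/Cr²⁺ is the anode.
E°cell = +0.778 − (−0.418) = +1.196 V, with n = 1 electron transferred.
Balancing gives Fe3+(aq) + Cr2+(aq) → Fe2+(aq) + Cr3+(aq); hence Q = ([Fe2+(aq)]·[Cr3+(aq)]) / ([Fe3+(aq)]·[Cr2+(aq)]) = 5.93×10^3 (log Q = 3.773).
E = E° − (0.0591/n)·log Q = +1.196 − (0.0591/1)(3.773) = +0.97 V.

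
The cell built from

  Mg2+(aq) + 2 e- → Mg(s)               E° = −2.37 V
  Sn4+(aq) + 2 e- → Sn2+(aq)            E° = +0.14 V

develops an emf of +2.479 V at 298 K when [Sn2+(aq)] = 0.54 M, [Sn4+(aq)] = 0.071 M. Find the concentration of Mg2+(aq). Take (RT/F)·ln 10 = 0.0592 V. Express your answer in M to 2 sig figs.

Sn⁴⁺/Sn²⁺ is the cathode (higher E°); E°cell = +0.14 − (−2.37) = +2.51 V with n = 2.
Rearranging E = E° − (0.0592/n)·log Q gives log Q = 2(+2.51 − (+2.479))/0.0592 = 1.047.
Balancing electrons gives Sn4+(aq) + Mg(s) → Sn2+(aq) + Mg2+(aq); thus Q = ([Sn2+(aq)]·[Mg2+(aq)]) / [Sn4+(aq)].
Solving for the unknown gives log [Mg2+(aq)] = 0.166, so [Mg2+(aq)] ≈ 1.5 M.

1.5 M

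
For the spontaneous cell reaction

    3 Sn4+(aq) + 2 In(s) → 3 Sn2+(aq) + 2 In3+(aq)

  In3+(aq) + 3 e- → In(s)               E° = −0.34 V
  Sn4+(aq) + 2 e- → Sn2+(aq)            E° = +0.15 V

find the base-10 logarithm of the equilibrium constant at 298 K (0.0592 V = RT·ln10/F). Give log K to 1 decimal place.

The Sn⁴⁺/Sn²⁺ couple is reduced (cathode); E°cell = +0.15 − (−0.34) = +0.49 V with n = 6.
At equilibrium E = 0, so log K = nE°cell / 0.0592 = (6)(+0.49) / 0.0592 = 49.7.

log K = 49.7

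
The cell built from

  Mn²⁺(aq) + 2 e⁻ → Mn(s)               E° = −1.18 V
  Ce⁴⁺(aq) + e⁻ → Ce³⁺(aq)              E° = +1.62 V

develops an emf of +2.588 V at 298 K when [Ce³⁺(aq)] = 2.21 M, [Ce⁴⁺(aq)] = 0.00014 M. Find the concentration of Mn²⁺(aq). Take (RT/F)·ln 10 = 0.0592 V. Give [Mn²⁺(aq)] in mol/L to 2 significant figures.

The Ce⁴⁺/Ce³⁺ couple has the larger reduction potential, so it is the cathode: E°cell = +1.62 − (−1.18) = +2.80 V and n = 2.
Rearranging E = E° − (0.0592/n)·log Q gives log Q = 2(+2.80 − (+2.588))/0.0592 = 7.162.
For 2 Ce⁴⁺(aq) + Mn(s) → 2 Ce³⁺(aq) + Mn²⁺(aq), the reaction quotient is Q = ([Ce³⁺(aq)]^2·[Mn²⁺(aq)]) / [Ce⁴⁺(aq)]^2.
Solving for the unknown gives log [Mn²⁺(aq)] = −1.235, so [Mn²⁺(aq)] ≈ 0.058 M.

0.058 M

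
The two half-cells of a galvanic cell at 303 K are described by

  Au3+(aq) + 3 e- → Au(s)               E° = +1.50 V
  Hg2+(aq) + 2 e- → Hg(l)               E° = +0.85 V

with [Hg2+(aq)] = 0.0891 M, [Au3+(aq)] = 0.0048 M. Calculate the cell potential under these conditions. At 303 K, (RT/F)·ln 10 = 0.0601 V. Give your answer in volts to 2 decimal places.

+0.64 V

The Au³⁺/Au couple has the more positive E°, so it is the cathode; Hg²⁺/Hg is the anode.
E°cell = E°cat − E°an = +1.50 − (+0.85) = +0.65 V; n = 6.
For the overall reaction 2 Au3+(aq) + 3 Hg(l) → 2 Au(s) + 3 Hg2+(aq), Q = [Hg2+(aq)]^3 / [Au3+(aq)]^2 = 30.7, giving log Q = 1.487.
E = E° − (0.0601/n)·log Q = +0.65 − (0.0601/6)(1.487) = +0.64 V.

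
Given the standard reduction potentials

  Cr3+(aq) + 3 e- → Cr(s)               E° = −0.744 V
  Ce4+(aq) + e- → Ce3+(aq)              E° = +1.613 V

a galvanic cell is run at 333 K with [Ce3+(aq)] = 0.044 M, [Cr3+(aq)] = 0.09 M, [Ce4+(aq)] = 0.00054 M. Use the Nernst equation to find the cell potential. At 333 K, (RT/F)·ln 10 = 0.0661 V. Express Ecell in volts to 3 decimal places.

Ce⁴⁺/Ce³⁺ is reduced (cathode, E° = +1.613 V) and Cr³⁺/Cr is oxidized (anode).
E°cell = +1.613 − (−0.744) = +2.357 V, with n = 3 electrons transferred.
For the overall reaction 3 Ce4+(aq) + Cr(s) → 3 Ce3+(aq) + Cr3+(aq), Q = ([Ce3+(aq)]^3·[Cr3+(aq)]) / [Ce4+(aq)]^3 = 4.87×10^4, giving log Q = 4.687.
By the Nernst equation, E = +2.357 − (0.0661/3)·(4.687) = +2.254 V.

+2.254 V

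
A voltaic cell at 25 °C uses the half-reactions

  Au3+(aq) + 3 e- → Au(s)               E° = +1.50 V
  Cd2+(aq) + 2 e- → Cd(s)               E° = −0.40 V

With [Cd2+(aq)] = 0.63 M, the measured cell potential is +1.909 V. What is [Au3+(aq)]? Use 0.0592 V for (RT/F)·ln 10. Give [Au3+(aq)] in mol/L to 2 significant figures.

The Au³⁺/Au couple has the larger reduction potential, so it is the cathode: E°cell = +1.50 − (−0.40) = +1.90 V and n = 6.
From the Nernst equation, log Q = n(E° − E)/0.0592 = 6·(+1.90 − (+1.909))/0.0592 = −0.912.
The balanced reaction is 2 Au3+(aq) + 3 Cd(s) → 2 Au(s) + 3 Cd2+(aq), so Q = [Cd2+(aq)]^3 / [Au3+(aq)]^2.
Isolating [Au3+(aq)] in Q = 10^{−0.912} yields log [Au3+(aq)] = 0.155, i.e. 1.4 M.

1.4 M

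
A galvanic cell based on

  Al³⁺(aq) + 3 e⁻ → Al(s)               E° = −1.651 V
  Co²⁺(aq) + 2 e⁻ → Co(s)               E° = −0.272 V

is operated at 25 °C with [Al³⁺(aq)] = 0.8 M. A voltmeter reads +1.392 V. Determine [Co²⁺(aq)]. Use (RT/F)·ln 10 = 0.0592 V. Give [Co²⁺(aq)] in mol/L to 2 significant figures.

2.4 M

The Co²⁺/Co couple has the larger reduction potential, so it is the cathode: E°cell = −0.272 − (−1.651) = +1.379 V and n = 6.
Rearranging E = E° − (0.0592/n)·log Q gives log Q = 6(+1.379 − (+1.392))/0.0592 = −1.318.
For 3 Co²⁺(aq) + 2 Al(s) → 3 Co(s) + 2 Al³⁺(aq), the reaction quotient is Q = [Al³⁺(aq)]^2 / [Co²⁺(aq)]^3.
Solving for the unknown gives log [Co²⁺(aq)] = 0.375, so [Co²⁺(aq)] ≈ 2.4 M.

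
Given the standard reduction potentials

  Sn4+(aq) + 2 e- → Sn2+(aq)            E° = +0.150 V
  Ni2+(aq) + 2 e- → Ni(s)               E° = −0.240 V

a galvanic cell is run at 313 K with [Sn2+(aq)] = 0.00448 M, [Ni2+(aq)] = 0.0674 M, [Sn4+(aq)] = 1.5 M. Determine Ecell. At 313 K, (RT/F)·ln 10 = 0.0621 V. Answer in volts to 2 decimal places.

+0.50 V

Sn⁴⁺/Sn²⁺ is reduced (cathode, E° = +0.150 V) and Ni²⁺/Ni is oxidized (anode).
E°cell = +0.150 − (−0.240) = +0.390 V, with n = 2 electrons transferred.
Balancing gives Sn4+(aq) + Ni(s) → Sn2+(aq) + Ni2+(aq); hence Q = ([Sn2+(aq)]·[Ni2+(aq)]) / [Sn4+(aq)] = 0.000201 (log Q = −3.696).
E = E° − (0.0621/n)·log Q = +0.390 − (0.0621/2)(−3.696) = +0.50 V.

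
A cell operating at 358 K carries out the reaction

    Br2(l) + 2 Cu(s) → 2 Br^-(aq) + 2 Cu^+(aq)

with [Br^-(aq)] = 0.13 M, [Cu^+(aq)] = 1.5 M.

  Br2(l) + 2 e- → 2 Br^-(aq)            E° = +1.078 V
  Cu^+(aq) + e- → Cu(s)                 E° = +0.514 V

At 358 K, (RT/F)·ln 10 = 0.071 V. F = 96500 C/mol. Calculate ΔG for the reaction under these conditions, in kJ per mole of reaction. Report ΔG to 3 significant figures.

−119 kJ/mol

The standard cell potential is +1.078 − (+0.514) = +0.564 V, with n = 2 electrons in the balanced equation.
Q = [Br^-(aq)]^2·[Cu^+(aq)]^2 = 0.038, so log Q = −1.420 and E = +0.564 − (0.071/2)(−1.420) = +0.6144 V.
Finally ΔG = −nFE = −(2)(96500 C/mol)(+0.6144 V) = −119 kJ/mol.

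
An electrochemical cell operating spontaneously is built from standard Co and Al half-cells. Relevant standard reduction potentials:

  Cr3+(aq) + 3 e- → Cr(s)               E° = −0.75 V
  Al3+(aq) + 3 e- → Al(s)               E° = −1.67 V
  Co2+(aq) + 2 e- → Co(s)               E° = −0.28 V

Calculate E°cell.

+1.39 V

The Co²⁺/Co couple has the higher E°, so Co ion is reduced (cathode) and Al is oxidized (anode).
E°cell = E°(cathode) − E°(anode) = −0.28 − (−1.67) = +1.39 V.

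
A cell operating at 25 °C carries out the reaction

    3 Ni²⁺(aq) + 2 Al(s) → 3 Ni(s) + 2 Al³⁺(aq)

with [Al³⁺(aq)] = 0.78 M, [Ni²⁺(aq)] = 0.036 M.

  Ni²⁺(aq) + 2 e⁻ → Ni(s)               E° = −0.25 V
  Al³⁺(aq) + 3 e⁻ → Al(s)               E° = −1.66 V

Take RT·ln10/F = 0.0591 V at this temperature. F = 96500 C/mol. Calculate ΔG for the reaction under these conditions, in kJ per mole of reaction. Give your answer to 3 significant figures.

With Ni²⁺/Ni reduced at the cathode, E°cell = −0.25 − (−1.66) = +1.41 V and n = 6.
Here Q = [Al³⁺(aq)]^2 / [Ni²⁺(aq)]^3 = 1.3×10^4 (log Q = 4.115), giving E = +1.41 − (0.0591/6)·(4.115) = +1.3695 V.
Finally ΔG = −nFE = −(6)(96500 C/mol)(+1.3695 V) = −793 kJ/mol.

−793 kJ/mol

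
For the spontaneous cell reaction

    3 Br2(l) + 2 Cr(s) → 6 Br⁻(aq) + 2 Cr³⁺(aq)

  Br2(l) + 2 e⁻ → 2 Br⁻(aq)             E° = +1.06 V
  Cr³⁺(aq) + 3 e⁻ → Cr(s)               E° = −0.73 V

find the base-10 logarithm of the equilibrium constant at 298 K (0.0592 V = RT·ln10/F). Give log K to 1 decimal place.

The Br₂/Br⁻ couple is reduced (cathode); E°cell = +1.06 − (−0.73) = +1.79 V with n = 6.
At equilibrium E = 0, so log K = nE°cell / 0.0592 = (6)(+1.79) / 0.0592 = 181.4.

log K = 181.4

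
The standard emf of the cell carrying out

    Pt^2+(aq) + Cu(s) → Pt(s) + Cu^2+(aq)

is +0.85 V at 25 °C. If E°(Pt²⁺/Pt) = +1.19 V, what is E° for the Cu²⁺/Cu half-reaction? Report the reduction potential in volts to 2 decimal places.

+0.34 V

In the reaction as written the Pt²⁺/Pt couple is reduced (cathode) and Cu²⁺/Cu is oxidized (anode), so E°cell = E°(Pt²⁺/Pt) − E°(Cu²⁺/Cu).
E°(Cu²⁺/Cu) = E°(cathode) − E°cell = +1.19 − (+0.85) = +0.34 V.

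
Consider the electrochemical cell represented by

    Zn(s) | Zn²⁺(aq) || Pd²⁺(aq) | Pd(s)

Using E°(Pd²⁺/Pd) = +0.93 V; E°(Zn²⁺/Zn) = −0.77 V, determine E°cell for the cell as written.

+1.70 V

By convention the left-hand electrode in cell notation is the anode (oxidation) and the right-hand electrode is the cathode (reduction).
E°cell = E°(right) − E°(left) = +0.93 − (−0.77) = +1.70 V.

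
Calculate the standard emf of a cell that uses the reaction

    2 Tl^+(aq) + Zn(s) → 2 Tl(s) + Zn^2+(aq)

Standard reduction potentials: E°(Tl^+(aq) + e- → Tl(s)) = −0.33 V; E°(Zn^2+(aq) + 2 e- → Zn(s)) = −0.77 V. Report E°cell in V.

In the reaction as written, Tl^+(aq) is reduced (cathode) and Zn^2+(aq) is produced by oxidation at the anode.
E°cell = E°(cathode) − E°(anode) = −0.33 − (−0.77) = +0.44 V.
The positive value indicates the reaction is spontaneous as written.

+0.44 V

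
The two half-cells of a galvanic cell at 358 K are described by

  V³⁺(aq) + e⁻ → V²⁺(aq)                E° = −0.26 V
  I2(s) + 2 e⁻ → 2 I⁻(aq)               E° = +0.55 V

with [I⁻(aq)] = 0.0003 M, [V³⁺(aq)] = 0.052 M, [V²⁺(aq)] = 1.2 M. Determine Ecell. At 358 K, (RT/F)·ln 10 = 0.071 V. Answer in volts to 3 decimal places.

+1.157 V

Since E°(I₂/I⁻) > E°(V³⁺/V²⁺), I₂/I⁻ serves as the cathode.
E°cell = +0.55 − (−0.26) = +0.81 V, with n = 2 electrons transferred.
The balanced reaction is I2(s) + 2 V²⁺(aq) → 2 I⁻(aq) + 2 V³⁺(aq), so Q = ([I⁻(aq)]^2·[V³⁺(aq)]^2) / [V²⁺(aq)]^2 = 1.69×10^−10 and log Q = −9.772.
By the Nernst equation, E = +0.81 − (0.071/2)·(−9.772) = +1.157 V.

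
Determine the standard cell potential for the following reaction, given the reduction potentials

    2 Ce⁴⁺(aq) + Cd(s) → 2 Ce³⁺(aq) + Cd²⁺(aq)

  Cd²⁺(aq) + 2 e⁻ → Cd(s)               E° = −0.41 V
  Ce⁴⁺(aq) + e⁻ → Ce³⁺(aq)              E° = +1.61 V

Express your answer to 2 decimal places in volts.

Ce⁴⁺(aq) gains electrons, so the Ce⁴⁺/Ce³⁺ couple is the cathode; the Cd²⁺/Cd couple is the anode.
E°cell = E°(cathode) − E°(anode) = +1.61 − (−0.41) = +2.02 V.
The positive value indicates the reaction is spontaneous as written.

+2.02 V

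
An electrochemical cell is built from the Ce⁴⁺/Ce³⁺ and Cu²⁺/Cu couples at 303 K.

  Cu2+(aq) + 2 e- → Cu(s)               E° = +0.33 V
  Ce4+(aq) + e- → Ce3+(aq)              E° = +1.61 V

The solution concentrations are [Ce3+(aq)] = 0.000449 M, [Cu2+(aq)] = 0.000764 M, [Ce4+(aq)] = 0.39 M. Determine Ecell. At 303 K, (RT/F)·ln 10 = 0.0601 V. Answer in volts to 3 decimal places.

+1.550 V

The Ce⁴⁺/Ce³⁺ couple has the more positive E°, so it is the cathode; Cu²⁺/Cu is the anode.
E°cell = E°cat − E°an = +1.61 − (+0.33) = +1.28 V; n = 2.
For the overall reaction 2 Ce4+(aq) + Cu(s) → 2 Ce3+(aq) + Cu2+(aq), Q = ([Ce3+(aq)]^2·[Cu2+(aq)]) / [Ce4+(aq)]^2 = 1.01×10^−9, giving log Q = −8.995.
E = E° − (0.0601/n)·log Q = +1.28 − (0.0601/2)(−8.995) = +1.550 V.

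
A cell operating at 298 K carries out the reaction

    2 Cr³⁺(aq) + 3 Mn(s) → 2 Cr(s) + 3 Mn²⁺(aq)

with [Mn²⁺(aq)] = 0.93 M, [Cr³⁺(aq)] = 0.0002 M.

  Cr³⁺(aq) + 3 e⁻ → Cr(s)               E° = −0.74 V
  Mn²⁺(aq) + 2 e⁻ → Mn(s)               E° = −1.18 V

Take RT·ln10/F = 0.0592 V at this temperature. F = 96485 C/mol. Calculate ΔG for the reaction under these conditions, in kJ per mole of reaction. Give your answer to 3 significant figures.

The standard cell potential is −0.74 − (−1.18) = +0.44 V, with n = 6 electrons in the balanced equation.
The reaction quotient is [Mn²⁺(aq)]^3 / [Cr³⁺(aq)]^2 = 2.01×10^7; by Nernst, E = +0.44 − (0.0592/6)(7.303) = +0.3679 V.
ΔG = −nFE = −(6)(96485)(+0.3679) J/mol = −213 kJ/mol.

−213 kJ/mol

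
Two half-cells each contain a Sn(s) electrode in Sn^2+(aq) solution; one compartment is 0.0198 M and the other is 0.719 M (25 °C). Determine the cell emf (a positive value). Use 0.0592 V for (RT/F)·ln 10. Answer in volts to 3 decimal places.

0.046 V

For a concentration cell E°cell = 0, since both electrodes use the same couple.
The compartment with the higher Sn^2+(aq) concentration (0.719 M) acts as the cathode; ions are reduced there and produced at the dilute (0.0198 M) anode.
With n = 2, Ecell = −(0.0592/2)·log([dilute]/[conc]) = −(0.0592/2)·log(0.0198/0.719) = +0.046 V.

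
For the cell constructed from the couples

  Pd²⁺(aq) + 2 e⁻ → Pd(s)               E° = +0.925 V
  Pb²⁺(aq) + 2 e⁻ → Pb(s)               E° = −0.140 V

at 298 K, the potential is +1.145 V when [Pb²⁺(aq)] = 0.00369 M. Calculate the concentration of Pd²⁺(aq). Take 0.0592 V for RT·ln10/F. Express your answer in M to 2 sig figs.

The Pd²⁺/Pd couple has the larger reduction potential, so it is the cathode: E°cell = +0.925 − (−0.140) = +1.065 V and n = 2.
Since E = E° − (0.0592/n)·log Q, log Q = n(E° − E)/0.0592 = −2.703.
The balanced reaction is Pd²⁺(aq) + Pb(s) → Pd(s) + Pb²⁺(aq), so Q = [Pb²⁺(aq)] / [Pd²⁺(aq)].
Substituting the known concentrations and solving, log [Pd²⁺(aq)] = 0.270 and [Pd²⁺(aq)] = 1.9 M.

1.9 M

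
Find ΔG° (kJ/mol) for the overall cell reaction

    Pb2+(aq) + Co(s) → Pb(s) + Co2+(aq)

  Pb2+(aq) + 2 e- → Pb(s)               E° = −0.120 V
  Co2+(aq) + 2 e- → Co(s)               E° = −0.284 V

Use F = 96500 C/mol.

In the reaction as written Pb2+(aq) is reduced, so the Pb²⁺/Pb couple is the cathode and Co²⁺/Co is the anode.
E°cell = −0.120 − (−0.284) = +0.164 V; balancing electrons gives n = 2.
ΔG° = −nFE°cell = −(2)(96500)(+0.164) J/mol = −31.7 kJ/mol.

−31.7 kJ/mol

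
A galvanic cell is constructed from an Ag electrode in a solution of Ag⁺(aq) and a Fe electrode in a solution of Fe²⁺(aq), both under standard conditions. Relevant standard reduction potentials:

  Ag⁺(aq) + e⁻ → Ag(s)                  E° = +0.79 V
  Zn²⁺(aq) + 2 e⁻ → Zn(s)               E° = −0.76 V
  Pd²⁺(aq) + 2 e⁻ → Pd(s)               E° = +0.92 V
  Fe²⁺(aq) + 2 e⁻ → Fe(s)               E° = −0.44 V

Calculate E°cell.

The Ag⁺/Ag couple has the higher E°, so Ag ion is reduced (cathode) and Fe is oxidized (anode).
E°cell = E°(cathode) − E°(anode) = +0.79 − (−0.44) = +1.23 V.

+1.23 V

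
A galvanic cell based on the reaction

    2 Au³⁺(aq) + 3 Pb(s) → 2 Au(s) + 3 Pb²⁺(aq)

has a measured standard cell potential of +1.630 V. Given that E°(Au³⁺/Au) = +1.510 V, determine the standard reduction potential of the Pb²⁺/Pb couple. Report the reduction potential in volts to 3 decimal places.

−0.120 V

In the reaction as written the Au³⁺/Au couple is reduced (cathode) and Pb²⁺/Pb is oxidized (anode), so E°cell = E°(Au³⁺/Au) − E°(Pb²⁺/Pb).
E°(Pb²⁺/Pb) = E°(cathode) − E°cell = +1.510 − (+1.630) = −0.120 V.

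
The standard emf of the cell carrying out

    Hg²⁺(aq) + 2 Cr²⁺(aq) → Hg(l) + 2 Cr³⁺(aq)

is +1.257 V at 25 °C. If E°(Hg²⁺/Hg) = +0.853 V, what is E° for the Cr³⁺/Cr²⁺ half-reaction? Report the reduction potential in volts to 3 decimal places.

In the reaction as written the Hg²⁺/Hg couple is reduced (cathode) and Cr³⁺/Cr²⁺ is oxidized (anode), so E°cell = E°(Hg²⁺/Hg) − E°(Cr³⁺/Cr²⁺).
E°(Cr³⁺/Cr²⁺) = E°(cathode) − E°cell = +0.853 − (+1.257) = −0.404 V.

−0.404 V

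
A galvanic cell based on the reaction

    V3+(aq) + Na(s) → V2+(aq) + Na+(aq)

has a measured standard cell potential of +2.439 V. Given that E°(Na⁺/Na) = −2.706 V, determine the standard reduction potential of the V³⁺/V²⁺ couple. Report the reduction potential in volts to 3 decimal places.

−0.267 V

In the reaction as written the V³⁺/V²⁺ couple is reduced (cathode) and Na⁺/Na is oxidized (anode), so E°cell = E°(V³⁺/V²⁺) − E°(Na⁺/Na).
E°(V³⁺/V²⁺) = E°cell + E°(anode) = +2.439 + (−2.706) = −0.267 V.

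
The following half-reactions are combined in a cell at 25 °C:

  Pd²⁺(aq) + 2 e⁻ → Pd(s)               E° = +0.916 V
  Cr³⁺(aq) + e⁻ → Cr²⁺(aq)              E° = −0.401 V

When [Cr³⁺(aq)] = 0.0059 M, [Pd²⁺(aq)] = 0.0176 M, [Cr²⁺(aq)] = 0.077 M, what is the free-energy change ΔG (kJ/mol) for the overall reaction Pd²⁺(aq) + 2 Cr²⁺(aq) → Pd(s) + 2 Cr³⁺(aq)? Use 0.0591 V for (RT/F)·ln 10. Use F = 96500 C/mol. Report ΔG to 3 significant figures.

−257 kJ/mol

The standard cell potential is +0.916 − (−0.401) = +1.317 V, with n = 2 electrons in the balanced equation.
Here Q = [Cr³⁺(aq)]^2 / ([Pd²⁺(aq)]·[Cr²⁺(aq)]^2) = 0.334 (log Q = −0.477), giving E = +1.317 − (0.0591/2)·(−0.477) = +1.3311 V.
ΔG = −nFE = −(2)(96500)(+1.3311) J/mol = −257 kJ/mol.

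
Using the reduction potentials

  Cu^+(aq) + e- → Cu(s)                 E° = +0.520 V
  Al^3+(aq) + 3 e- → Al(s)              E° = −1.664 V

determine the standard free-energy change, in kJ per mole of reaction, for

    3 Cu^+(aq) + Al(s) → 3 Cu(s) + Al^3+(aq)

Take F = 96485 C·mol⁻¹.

−632 kJ/mol

In the reaction as written Cu^+(aq) is reduced, so the Cu⁺/Cu couple is the cathode and Al³⁺/Al is the anode.
E°cell = +0.520 − (−1.664) = +2.184 V; balancing electrons gives n = 3.
ΔG° = −nFE°cell = −(3)(96485)(+2.184) J/mol = −632 kJ/mol.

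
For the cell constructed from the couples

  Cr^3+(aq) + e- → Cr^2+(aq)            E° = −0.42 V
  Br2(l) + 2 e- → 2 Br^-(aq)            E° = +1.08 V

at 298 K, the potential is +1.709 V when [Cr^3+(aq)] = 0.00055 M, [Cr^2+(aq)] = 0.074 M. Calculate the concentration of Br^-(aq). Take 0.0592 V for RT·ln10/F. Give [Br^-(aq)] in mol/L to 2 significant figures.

0.040 M

Br₂/Br⁻ is the cathode (higher E°); E°cell = +1.08 − (−0.42) = +1.50 V with n = 2.
From the Nernst equation, log Q = n(E° − E)/0.0592 = 2·(+1.50 − (+1.709))/0.0592 = −7.061.
The balanced reaction is Br2(l) + 2 Cr^2+(aq) → 2 Br^-(aq) + 2 Cr^3+(aq), so Q = ([Br^-(aq)]^2·[Cr^3+(aq)]^2) / [Cr^2+(aq)]^2.
Isolating [Br^-(aq)] in Q = 10^{−7.061} yields log [Br^-(aq)] = −1.402, i.e. 0.040 M.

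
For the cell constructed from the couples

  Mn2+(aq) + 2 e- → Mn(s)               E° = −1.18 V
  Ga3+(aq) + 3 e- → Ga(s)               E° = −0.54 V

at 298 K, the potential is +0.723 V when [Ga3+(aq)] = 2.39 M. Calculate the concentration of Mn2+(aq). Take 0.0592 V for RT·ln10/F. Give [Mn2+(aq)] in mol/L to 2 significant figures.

The Ga³⁺/Ga couple has the larger reduction potential, so it is the cathode: E°cell = −0.54 − (−1.18) = +0.64 V and n = 6.
Rearranging E = E° − (0.0592/n)·log Q gives log Q = 6(+0.64 − (+0.723))/0.0592 = −8.412.
The balanced reaction is 2 Ga3+(aq) + 3 Mn(s) → 2 Ga(s) + 3 Mn2+(aq), so Q = [Mn2+(aq)]^3 / [Ga3+(aq)]^2.
Substituting the known concentrations and solving, log [Mn2+(aq)] = −2.552 and [Mn2+(aq)] = 0.0028 M.

0.0028 M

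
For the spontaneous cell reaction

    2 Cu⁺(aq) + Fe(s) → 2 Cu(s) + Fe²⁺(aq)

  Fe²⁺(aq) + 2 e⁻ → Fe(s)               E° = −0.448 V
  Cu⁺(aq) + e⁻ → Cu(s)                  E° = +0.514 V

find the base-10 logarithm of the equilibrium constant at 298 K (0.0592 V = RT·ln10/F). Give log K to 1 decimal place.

The Cu⁺/Cu couple is reduced (cathode); E°cell = +0.514 − (−0.448) = +0.962 V with n = 2.
At equilibrium E = 0, so log K = nE°cell / 0.0592 = (2)(+0.962) / 0.0592 = 32.5.

log K = 32.5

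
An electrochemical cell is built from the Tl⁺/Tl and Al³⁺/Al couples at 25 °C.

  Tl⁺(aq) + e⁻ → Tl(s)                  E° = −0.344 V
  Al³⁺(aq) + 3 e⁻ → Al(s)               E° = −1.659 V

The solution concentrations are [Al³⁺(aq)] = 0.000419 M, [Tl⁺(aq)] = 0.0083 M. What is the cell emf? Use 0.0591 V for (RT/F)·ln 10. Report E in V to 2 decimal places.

Tl⁺/Tl is reduced (cathode, E° = −0.344 V) and Al³⁺/Al is oxidized (anode).
E°cell = E°cat − E°an = −0.344 − (−1.659) = +1.315 V; n = 3.
The balanced reaction is 3 Tl⁺(aq) + Al(s) → 3 Tl(s) + Al³⁺(aq), so Q = [Al³⁺(aq)] / [Tl⁺(aq)]^3 = 733 and log Q = 2.865.
Applying E = E° − (RT ln10/nF)·log Q gives +1.315 − (0.0591/3)(2.865) = +1.26 V.

+1.26 V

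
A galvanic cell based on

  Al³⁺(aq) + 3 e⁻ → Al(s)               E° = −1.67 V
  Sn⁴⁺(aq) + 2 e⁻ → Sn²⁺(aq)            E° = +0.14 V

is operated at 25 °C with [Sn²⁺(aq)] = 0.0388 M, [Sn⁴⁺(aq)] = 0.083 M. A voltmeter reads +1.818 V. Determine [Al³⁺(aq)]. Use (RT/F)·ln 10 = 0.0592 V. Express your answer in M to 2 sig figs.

With Sn⁴⁺/Sn²⁺ at the cathode and Al³⁺/Al at the anode, E°cell = +0.14 − (−1.67) = +1.81 V (n = 6).
Since E = E° − (0.0592/n)·log Q, log Q = n(E° − E)/0.0592 = −0.811.
For 3 Sn⁴⁺(aq) + 2 Al(s) → 3 Sn²⁺(aq) + 2 Al³⁺(aq), the reaction quotient is Q = ([Sn²⁺(aq)]^3·[Al³⁺(aq)]^2) / [Sn⁴⁺(aq)]^3.
Substituting the known concentrations and solving, log [Al³⁺(aq)] = 0.090 and [Al³⁺(aq)] = 1.2 M.

1.2 M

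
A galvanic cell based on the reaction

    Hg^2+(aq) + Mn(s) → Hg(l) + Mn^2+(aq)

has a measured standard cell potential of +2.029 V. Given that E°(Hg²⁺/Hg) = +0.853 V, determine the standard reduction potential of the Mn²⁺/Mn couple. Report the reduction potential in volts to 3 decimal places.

−1.176 V

In the reaction as written the Hg²⁺/Hg couple is reduced (cathode) and Mn²⁺/Mn is oxidized (anode), so E°cell = E°(Hg²⁺/Hg) − E°(Mn²⁺/Mn).
E°(Mn²⁺/Mn) = E°(cathode) − E°cell = +0.853 − (+2.029) = −1.176 V.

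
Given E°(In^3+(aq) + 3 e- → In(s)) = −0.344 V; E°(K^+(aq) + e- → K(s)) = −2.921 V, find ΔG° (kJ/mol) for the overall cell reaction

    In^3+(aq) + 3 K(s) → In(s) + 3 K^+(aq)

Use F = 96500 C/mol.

−746 kJ/mol

In the reaction as written In^3+(aq) is reduced, so the In³⁺/In couple is the cathode and K⁺/K is the anode.
E°cell = −0.344 − (−2.921) = +2.577 V; balancing electrons gives n = 3.
ΔG° = −nFE°cell = −(3)(96500)(+2.577) J/mol = −746 kJ/mol.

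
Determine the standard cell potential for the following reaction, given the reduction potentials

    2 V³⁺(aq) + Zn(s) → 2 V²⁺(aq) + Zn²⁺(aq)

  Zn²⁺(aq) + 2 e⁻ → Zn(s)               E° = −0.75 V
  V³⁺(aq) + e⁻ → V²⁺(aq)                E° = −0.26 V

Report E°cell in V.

V³⁺(aq) gains electrons, so the V³⁺/V²⁺ couple is the cathode; the Zn²⁺/Zn couple is the anode.
E°cell = E°(cathode) − E°(anode) = −0.26 − (−0.75) = +0.49 V.
The positive value indicates the reaction is spontaneous as written.

+0.49 V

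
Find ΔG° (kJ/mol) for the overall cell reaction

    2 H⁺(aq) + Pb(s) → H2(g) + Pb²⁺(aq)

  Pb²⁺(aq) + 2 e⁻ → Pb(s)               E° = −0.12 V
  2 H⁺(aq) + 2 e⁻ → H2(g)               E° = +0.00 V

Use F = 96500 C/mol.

−23.2 kJ/mol

In the reaction as written H⁺(aq) is reduced, so the 2H⁺/H₂ couple is the cathode and Pb²⁺/Pb is the anode.
E°cell = +0.00 − (−0.12) = +0.12 V; balancing electrons gives n = 2.
ΔG° = −nFE°cell = −(2)(96500)(+0.12) J/mol = −23.2 kJ/mol.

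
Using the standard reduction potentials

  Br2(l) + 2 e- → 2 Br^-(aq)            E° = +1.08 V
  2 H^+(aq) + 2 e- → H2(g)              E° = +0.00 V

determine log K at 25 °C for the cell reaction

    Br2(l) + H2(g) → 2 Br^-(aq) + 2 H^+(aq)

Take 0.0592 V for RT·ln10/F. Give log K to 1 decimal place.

The Br₂/Br⁻ couple is reduced (cathode); E°cell = +1.08 − (+0.00) = +1.08 V with n = 2.
At equilibrium E = 0, so log K = nE°cell / 0.0592 = (2)(+1.08) / 0.0592 = 36.5.

log K = 36.5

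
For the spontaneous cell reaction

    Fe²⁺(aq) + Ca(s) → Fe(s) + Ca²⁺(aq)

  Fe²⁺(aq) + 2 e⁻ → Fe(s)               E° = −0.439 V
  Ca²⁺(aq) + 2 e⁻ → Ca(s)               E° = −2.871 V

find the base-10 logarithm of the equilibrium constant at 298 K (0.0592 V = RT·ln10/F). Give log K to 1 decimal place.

The Fe²⁺/Fe couple is reduced (cathode); E°cell = −0.439 − (−2.871) = +2.432 V with n = 2.
At equilibrium E = 0, so log K = nE°cell / 0.0592 = (2)(+2.432) / 0.0592 = 82.2.

log K = 82.2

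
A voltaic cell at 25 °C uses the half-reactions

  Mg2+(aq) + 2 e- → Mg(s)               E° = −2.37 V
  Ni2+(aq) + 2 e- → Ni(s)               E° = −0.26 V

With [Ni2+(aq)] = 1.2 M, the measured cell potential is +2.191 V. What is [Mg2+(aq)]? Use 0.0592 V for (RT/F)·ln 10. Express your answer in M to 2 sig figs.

Ni²⁺/Ni is the cathode (higher E°); E°cell = −0.26 − (−2.37) = +2.11 V with n = 2.
Rearranging E = E° − (0.0592/n)·log Q gives log Q = 2(+2.11 − (+2.191))/0.0592 = −2.736.
The balanced reaction is Ni2+(aq) + Mg(s) → Ni(s) + Mg2+(aq), so Q = [Mg2+(aq)] / [Ni2+(aq)].
Solving for the unknown gives log [Mg2+(aq)] = −2.657, so [Mg2+(aq)] ≈ 0.0022 M.

0.0022 M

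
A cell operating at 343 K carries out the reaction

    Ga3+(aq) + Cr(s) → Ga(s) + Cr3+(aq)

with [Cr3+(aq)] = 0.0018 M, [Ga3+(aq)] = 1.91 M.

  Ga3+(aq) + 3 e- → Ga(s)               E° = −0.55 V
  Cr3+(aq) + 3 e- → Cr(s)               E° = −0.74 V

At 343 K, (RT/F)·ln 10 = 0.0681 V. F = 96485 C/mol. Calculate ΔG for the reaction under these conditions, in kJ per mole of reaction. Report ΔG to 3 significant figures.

With Ga³⁺/Ga reduced at the cathode, E°cell = −0.55 − (−0.74) = +0.19 V and n = 3.
The reaction quotient is [Cr3+(aq)] / [Ga3+(aq)] = 0.000942; by Nernst, E = +0.19 − (0.0681/3)(−3.026) = +0.2587 V.
Then ΔG = −nFE = −3 × 96485 × +0.2587 J/mol = −74.9 kJ/mol.

−74.9 kJ/mol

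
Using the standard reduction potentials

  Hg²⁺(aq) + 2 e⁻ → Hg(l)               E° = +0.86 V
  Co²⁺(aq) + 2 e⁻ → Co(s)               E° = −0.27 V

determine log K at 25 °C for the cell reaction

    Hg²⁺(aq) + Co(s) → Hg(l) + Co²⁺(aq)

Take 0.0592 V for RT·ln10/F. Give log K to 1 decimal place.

The Hg²⁺/Hg couple is reduced (cathode); E°cell = +0.86 − (−0.27) = +1.13 V with n = 2.
At equilibrium E = 0, so log K = nE°cell / 0.0592 = (2)(+1.13) / 0.0592 = 38.2.

log K = 38.2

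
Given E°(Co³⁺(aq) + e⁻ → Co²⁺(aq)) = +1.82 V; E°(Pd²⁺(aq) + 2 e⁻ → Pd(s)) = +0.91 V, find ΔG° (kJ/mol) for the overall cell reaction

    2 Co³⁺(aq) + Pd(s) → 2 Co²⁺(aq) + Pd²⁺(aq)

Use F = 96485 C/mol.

In the reaction as written Co³⁺(aq) is reduced, so the Co³⁺/Co²⁺ couple is the cathode and Pd²⁺/Pd is the anode.
E°cell = +1.82 − (+0.91) = +0.91 V; balancing electrons gives n = 2.
ΔG° = −nFE°cell = −(2)(96485)(+0.91) J/mol = −176 kJ/mol.

−176 kJ/mol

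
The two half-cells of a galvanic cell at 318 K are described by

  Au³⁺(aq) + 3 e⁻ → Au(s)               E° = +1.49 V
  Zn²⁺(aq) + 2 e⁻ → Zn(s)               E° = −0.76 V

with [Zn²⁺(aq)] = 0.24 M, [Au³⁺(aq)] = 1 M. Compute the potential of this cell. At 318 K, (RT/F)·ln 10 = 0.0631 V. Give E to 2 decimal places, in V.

The Au³⁺/Au couple has the more positive E°, so it is the cathode; Zn²⁺/Zn is the anode.
E°cell = E°cat − E°an = +1.49 − (−0.76) = +2.25 V; n = 6.
Balancing gives 2 Au³⁺(aq) + 3 Zn(s) → 2 Au(s) + 3 Zn²⁺(aq); hence Q = [Zn²⁺(aq)]^3 / [Au³⁺(aq)]^2 = 0.0138 (log Q = −1.859).
By the Nernst equation, E = +2.25 − (0.0631/6)·(−1.859) = +2.27 V.

+2.27 V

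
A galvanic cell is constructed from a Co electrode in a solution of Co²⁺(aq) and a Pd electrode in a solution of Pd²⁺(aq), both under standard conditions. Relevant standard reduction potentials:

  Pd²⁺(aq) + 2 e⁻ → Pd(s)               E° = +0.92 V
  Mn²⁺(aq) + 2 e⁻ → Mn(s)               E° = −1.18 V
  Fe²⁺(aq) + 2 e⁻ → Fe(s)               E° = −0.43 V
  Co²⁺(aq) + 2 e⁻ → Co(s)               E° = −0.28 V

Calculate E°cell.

Of the two couples in this cell, the one with the more positive reduction potential is reduced at the cathode: here that is Pd²⁺/Pd (+0.92 V); Co²⁺/Co (−0.28 V) is the anode.
E°cell = E°(cathode) − E°(anode) = +0.92 − (−0.28) = +1.20 V.

+1.20 V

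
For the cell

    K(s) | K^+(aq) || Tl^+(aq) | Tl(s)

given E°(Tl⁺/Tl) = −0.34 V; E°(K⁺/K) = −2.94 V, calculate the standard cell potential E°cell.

+2.60 V

By convention the left-hand electrode in cell notation is the anode (oxidation) and the right-hand electrode is the cathode (reduction).
E°cell = E°(right) − E°(left) = −0.34 − (−2.94) = +2.60 V.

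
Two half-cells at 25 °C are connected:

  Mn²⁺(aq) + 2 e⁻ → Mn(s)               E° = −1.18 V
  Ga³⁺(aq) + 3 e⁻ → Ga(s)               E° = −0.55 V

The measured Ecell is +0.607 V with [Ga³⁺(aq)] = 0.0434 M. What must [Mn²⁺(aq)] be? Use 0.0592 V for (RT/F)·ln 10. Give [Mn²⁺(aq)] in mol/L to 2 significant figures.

Ga³⁺/Ga is the cathode (higher E°); E°cell = −0.55 − (−1.18) = +0.63 V with n = 6.
Rearranging E = E° − (0.0592/n)·log Q gives log Q = 6(+0.63 − (+0.607))/0.0592 = 2.331.
For 2 Ga³⁺(aq) + 3 Mn(s) → 2 Ga(s) + 3 Mn²⁺(aq), the reaction quotient is Q = [Mn²⁺(aq)]^3 / [Ga³⁺(aq)]^2.
Isolating [Mn²⁺(aq)] in Q = 10^{2.331} yields log [Mn²⁺(aq)] = −0.131, i.e. 0.74 M.

0.74 M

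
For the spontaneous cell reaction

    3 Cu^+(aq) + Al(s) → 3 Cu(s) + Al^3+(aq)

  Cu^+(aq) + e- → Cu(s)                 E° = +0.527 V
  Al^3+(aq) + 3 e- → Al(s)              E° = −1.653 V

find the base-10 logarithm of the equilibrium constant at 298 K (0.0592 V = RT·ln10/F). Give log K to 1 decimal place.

log K = 110.5

The Cu⁺/Cu couple is reduced (cathode); E°cell = +0.527 − (−1.653) = +2.180 V with n = 3.
At equilibrium E = 0, so log K = nE°cell / 0.0592 = (3)(+2.180) / 0.0592 = 110.5.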